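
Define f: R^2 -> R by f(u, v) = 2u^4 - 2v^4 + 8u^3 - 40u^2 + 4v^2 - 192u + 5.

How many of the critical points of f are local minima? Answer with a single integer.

2

f separates as a function of u plus a function of v, so ∇f=0 decouples.
∂f/∂u = 8(u - 3)(u + 2)(u + 4) = 0 at u ∈ {-4, -2, 3}; ∂f/∂v = -8v(v - 1)(v + 1) = 0 at v ∈ {-1, 0, 1}.
The Hessian is diagonal: diag(f_uu, f_vv). Second derivatives: f_uu(-4)=112, f_uu(-2)=-80, f_uu(3)=280; f_vv(-1)=-16, f_vv(0)=8, f_vv(1)=-16.
Local minima occur where both diagonal entries positive: (-4, 0), (3, 0). Count: 2.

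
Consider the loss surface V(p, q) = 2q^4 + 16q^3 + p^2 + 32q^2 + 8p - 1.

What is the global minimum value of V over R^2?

V(p,q) separates as A(p) + B(q) − 1, so its minimum is min A + min B − 1.
A'(p) = 2p + 8 vanishes at p ∈ {-4}; B'(q) = 8q(q + 2)(q + 4) vanishes at q ∈ {-4, -2, 0}.
Local minima of A (where A''>0): A(-4)=-16. Local minima of B: B(-4)=0, B(0)=0.
So the global minimum of V is A(-4) + B(-4) − 1 = -16 + 0 − 1 = -17, attained at (-4, -4).

-17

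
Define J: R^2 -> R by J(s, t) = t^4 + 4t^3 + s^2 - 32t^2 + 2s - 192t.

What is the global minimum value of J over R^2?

-769

J(s,t) separates as P(s) + Q(t), so its minimum is min P + min Q.
P'(s) = 2s + 2 vanishes at s ∈ {-1}; Q'(t) = 4(t - 4)(t + 3)(t + 4) vanishes at t ∈ {-4, -3, 4}.
Local minima of P (where P''>0): P(-1)=-1. Local minima of Q: Q(-4)=256, Q(4)=-768.
So the global minimum of J is P(-1) + Q(4) = -1 − 768 = -769, attained at (-1, 4).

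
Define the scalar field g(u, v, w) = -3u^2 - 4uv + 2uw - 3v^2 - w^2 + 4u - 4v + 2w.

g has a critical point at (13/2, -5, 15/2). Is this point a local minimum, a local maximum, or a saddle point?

The Hessian is constant: H = [[-6, -4, 2], [-4, -6, 0], [2, 0, -2]].
Leading principal minors: Δ₁ = -6, Δ₂ = 20, Δ₃ = -16.
The minors alternate sign starting negative (−, +, −), so H is negative definite: a local maximum.

local maximum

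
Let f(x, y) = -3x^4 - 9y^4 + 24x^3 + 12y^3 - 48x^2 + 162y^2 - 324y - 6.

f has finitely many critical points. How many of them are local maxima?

4

f separates as a function of x plus a function of y, so ∇f=0 decouples.
∂f/∂x = -12x(x - 4)(x - 2) = 0 at x ∈ {0, 2, 4}; ∂f/∂y = -36(y - 3)(y - 1)(y + 3) = 0 at y ∈ {-3, 1, 3}.
The Hessian is diagonal: diag(f_xx, f_yy). Second derivatives: f_xx(0)=-96, f_xx(2)=48, f_xx(4)=-96; f_yy(-3)=-864, f_yy(1)=288, f_yy(3)=-432.
Local maxima occur where both diagonal entries negative: (0, -3), (0, 3), (4, -3), (4, 3). Count: 4.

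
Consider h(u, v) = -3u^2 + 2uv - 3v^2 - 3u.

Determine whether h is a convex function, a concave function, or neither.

h is quadratic, so its Hessian is the constant matrix H = [[-6, 2], [2, -6]].
det(H) = 32, tr(H) = -12.
det(H) > 0 and tr(H) < 0, so H is negative definite everywhere: concave.

concave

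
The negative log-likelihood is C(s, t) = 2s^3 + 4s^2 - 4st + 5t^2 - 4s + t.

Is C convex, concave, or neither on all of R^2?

The term 2s^3 is cubic, so the Hessian is not constant.
∂²C/∂s² = 12s + 8, which takes both signs as s varies (negative for sufficiently negative s). A diagonal entry of the Hessian changing sign means the Hessian is neither positive- nor negative-semidefinite on all of R^2.

neither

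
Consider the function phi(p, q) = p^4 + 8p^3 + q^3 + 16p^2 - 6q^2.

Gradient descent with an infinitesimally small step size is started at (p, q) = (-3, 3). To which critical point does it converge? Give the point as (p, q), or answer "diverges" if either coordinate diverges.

(-4, 4)

phi is separable, so gradient descent decouples: p follows -∂phi/∂p, q follows -∂phi/∂q.
∂phi/∂p = 4p(p + 2)(p + 4); at p=-3 this is 12, so p decreases.
∂phi/∂q = 3q(q - 4); at q=3 this is -9, so q increases.
p converges to its nearest critical value -4 (a local min of the p-part); q converges to 4. The iterate converges to (-4, 4).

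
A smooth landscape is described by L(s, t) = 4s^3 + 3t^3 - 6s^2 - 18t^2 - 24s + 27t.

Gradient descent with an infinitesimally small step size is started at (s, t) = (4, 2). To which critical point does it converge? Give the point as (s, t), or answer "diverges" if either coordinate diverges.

L is separable, so gradient descent decouples: s follows -∂L/∂s, t follows -∂L/∂t.
∂L/∂s = 12(s - 2)(s + 1); at s=4 this is 120, so s decreases.
∂L/∂t = 9(t - 3)(t - 1); at t=2 this is -9, so t increases.
s converges to its nearest critical value 2 (a local min of the s-part); t converges to 3. The iterate converges to (2, 3).

(2, 3)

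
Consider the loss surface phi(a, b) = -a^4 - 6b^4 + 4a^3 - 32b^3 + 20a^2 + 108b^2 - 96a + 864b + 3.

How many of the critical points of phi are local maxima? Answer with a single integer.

phi separates as a function of a plus a function of b, so ∇phi=0 decouples.
∂phi/∂a = -4(a - 4)(a - 2)(a + 3) = 0 at a ∈ {-3, 2, 4}; ∂phi/∂b = -24(b - 3)(b + 3)(b + 4) = 0 at b ∈ {-4, -3, 3}.
The Hessian is diagonal: diag(phi_aa, phi_bb). Second derivatives: phi_aa(-3)=-140, phi_aa(2)=40, phi_aa(4)=-56; phi_bb(-4)=-168, phi_bb(-3)=144, phi_bb(3)=-1008.
Local maxima occur where both diagonal entries negative: (-3, -4), (-3, 3), (4, -4), (4, 3). Count: 4.

4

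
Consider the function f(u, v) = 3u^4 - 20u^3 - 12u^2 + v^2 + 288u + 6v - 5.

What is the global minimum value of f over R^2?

-430

f(u,v) separates as P(u) + Q(v) − 5, so its minimum is min P + min Q − 5.
P'(u) = 12(u - 4)(u - 3)(u + 2) vanishes at u ∈ {-2, 3, 4}; Q'(v) = 2v + 6 vanishes at v ∈ {-3}.
Local minima of P (where P''>0): P(-2)=-416, P(4)=448. Local minima of Q: Q(-3)=-9.
So the global minimum of f is P(-2) + Q(-3) − 5 = -416 − 9 − 5 = -430, attained at (-2, -3).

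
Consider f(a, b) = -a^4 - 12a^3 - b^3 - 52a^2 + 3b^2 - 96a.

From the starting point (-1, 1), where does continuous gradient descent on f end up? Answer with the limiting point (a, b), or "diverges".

f is separable, so gradient descent decouples: a follows -∂f/∂a, b follows -∂f/∂b.
∂f/∂a = -4(a + 2)(a + 3)(a + 4); at a=-1 this is -24, so a increases.
∂f/∂b = -3b(b - 2); at b=1 this is 3, so b decreases.
The a-coordinate has no critical point in that direction and runs off to infinity.

diverges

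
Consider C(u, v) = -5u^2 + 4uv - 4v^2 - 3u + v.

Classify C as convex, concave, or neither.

C is quadratic, so its Hessian is the constant matrix H = [[-10, 4], [4, -8]].
det(H) = 64, tr(H) = -18.
det(H) > 0 and tr(H) < 0, so H is negative definite everywhere: concave.

concave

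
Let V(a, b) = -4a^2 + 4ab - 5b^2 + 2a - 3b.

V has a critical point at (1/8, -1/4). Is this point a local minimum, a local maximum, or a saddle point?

The Hessian of V is constant: H = [[-8, 4], [4, -10]].
det(H) = (-8)·(-10) − 4² = 64.
det(H) > 0 and tr(H) = -18 < 0, so H is negative definite and the point is a local maximum.

local maximum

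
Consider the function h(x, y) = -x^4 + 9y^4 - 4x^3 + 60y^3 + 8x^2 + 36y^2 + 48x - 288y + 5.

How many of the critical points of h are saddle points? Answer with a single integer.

h separates as a function of x plus a function of y, so ∇h=0 decouples.
∂h/∂x = -4(x - 2)(x + 2)(x + 3) = 0 at x ∈ {-3, -2, 2}; ∂h/∂y = 36(y - 1)(y + 2)(y + 4) = 0 at y ∈ {-4, -2, 1}.
The Hessian is diagonal: diag(h_xx, h_yy). Second derivatives: h_xx(-3)=-20, h_xx(-2)=16, h_xx(2)=-80; h_yy(-4)=360, h_yy(-2)=-216, h_yy(1)=540.
Saddle points occur where the two diagonal entries have opposite signs: (-3, -4), (-3, 1), (-2, -2), (2, -4), (2, 1). Count: 5.

5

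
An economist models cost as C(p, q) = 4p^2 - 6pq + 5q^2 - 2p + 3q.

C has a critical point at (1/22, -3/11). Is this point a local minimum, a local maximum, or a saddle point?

local minimum

The Hessian of C is constant: H = [[8, -6], [-6, 10]].
det(H) = 8·10 − (-6)² = 44.
det(H) > 0 and tr(H) = 18 > 0, so H is positive definite and the point is a local minimum.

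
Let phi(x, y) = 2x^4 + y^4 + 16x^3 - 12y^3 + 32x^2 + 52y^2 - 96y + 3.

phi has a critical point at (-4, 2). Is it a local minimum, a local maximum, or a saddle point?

The mixed partial ∂²phi/∂x∂y is 0, so the Hessian at any point is diag(phi_xx, phi_yy) = diag(8(3x^2 + 12x + 8), 4(3y^2 - 18y + 26)).
At (-4, 2): H = diag(64, 8).
Both eigenvalues are positive, so H is positive definite: a local minimum.

local minimum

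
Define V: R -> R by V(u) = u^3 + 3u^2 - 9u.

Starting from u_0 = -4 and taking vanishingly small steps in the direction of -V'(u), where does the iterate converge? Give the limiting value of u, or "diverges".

V'(u) = 3(u - 1)(u + 3), so V'(-4) = 15.
Gradient descent moves in the -V' direction, i.e. u is decreasing.
There is no critical point below u=-4, and V' keeps the same sign, so the iterate runs off to −∞.

diverges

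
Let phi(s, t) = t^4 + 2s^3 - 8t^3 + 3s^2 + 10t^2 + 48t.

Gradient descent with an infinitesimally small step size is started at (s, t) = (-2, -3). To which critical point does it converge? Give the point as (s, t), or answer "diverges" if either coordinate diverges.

phi is separable, so gradient descent decouples: s follows -∂phi/∂s, t follows -∂phi/∂t.
∂phi/∂s = 6s(s + 1); at s=-2 this is 12, so s decreases.
∂phi/∂t = 4(t - 4)(t - 3)(t + 1); at t=-3 this is -336, so t increases.
The s-coordinate has no critical point in that direction and runs off to infinity.

diverges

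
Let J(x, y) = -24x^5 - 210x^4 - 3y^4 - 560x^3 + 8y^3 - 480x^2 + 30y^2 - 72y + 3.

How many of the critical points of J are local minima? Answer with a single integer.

2

J separates as a function of x plus a function of y, so ∇J=0 decouples.
∂J/∂x = -120x(x + 1)(x + 2)(x + 4) = 0 at x ∈ {-4, -2, -1, 0}; ∂J/∂y = -12(y - 3)(y - 1)(y + 2) = 0 at y ∈ {-2, 1, 3}.
The Hessian is diagonal: diag(J_xx, J_yy). Second derivatives: J_xx(-4)=2880, J_xx(-2)=-480, J_xx(-1)=360, J_xx(0)=-960; J_yy(-2)=-180, J_yy(1)=72, J_yy(3)=-120.
Local minima occur where both diagonal entries positive: (-4, 1), (-1, 1). Count: 2.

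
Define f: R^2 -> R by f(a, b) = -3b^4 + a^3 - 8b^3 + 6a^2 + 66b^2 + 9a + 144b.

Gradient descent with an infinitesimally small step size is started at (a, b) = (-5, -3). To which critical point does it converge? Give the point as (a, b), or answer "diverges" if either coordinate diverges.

f is separable, so gradient descent decouples: a follows -∂f/∂a, b follows -∂f/∂b.
∂f/∂a = 3(a + 1)(a + 3); at a=-5 this is 24, so a decreases.
∂f/∂b = -12(b - 3)(b + 1)(b + 4); at b=-3 this is -144, so b increases.
The a-coordinate has no critical point in that direction and runs off to infinity.

diverges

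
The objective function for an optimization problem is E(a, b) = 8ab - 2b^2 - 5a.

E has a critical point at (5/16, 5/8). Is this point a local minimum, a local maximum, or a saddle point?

saddle point

The Hessian of E is constant: H = [[0, 8], [8, -4]].
det(H) = 0·(-4) − 8² = -64.
Since det(H) < 0, H is indefinite and the critical point is a saddle point.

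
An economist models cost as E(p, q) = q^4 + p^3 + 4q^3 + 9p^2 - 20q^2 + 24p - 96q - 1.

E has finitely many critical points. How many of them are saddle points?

3

E separates as a function of p plus a function of q, so ∇E=0 decouples.
∂E/∂p = 3(p + 2)(p + 4) = 0 at p ∈ {-4, -2}; ∂E/∂q = 4(q - 3)(q + 2)(q + 4) = 0 at q ∈ {-4, -2, 3}.
The Hessian is diagonal: diag(E_pp, E_qq). Second derivatives: E_pp(-4)=-6, E_pp(-2)=6; E_qq(-4)=56, E_qq(-2)=-40, E_qq(3)=140.
Saddle points occur where the two diagonal entries have opposite signs: (-4, -4), (-4, 3), (-2, -2). Count: 3.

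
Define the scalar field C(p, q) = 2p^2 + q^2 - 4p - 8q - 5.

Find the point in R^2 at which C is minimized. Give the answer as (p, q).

C(p,q) separates as A(p) + B(q) − 5, so its minimum is min A + min B − 5.
A'(p) = 4p - 4 vanishes at p ∈ {1}; B'(q) = 2q - 8 vanishes at q ∈ {4}.
Local minima of A (where A''>0): A(1)=-2. Local minima of B: B(4)=-16.
So the global minimum of C is A(1) + B(4) − 5 = -2 − 16 − 5 = -23, attained at (1, 4).

(1, 4)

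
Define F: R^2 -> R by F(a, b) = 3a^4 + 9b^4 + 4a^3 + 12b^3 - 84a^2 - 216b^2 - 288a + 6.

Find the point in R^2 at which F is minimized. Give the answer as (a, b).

(4, -4)

F(a,b) separates as P(a) + Q(b) + 6, so its minimum is min P + min Q + 6.
P'(a) = 12(a - 4)(a + 2)(a + 3) vanishes at a ∈ {-3, -2, 4}; Q'(b) = 36b(b - 3)(b + 4) vanishes at b ∈ {-4, 0, 3}.
Local minima of P (where P''>0): P(-3)=243, P(4)=-1472. Local minima of Q: Q(-4)=-1920, Q(3)=-891.
So the global minimum of F is P(4) + Q(-4) + 6 = -1472 − 1920 + 6 = -3386, attained at (4, -4).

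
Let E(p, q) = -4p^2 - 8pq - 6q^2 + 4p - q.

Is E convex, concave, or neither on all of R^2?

concave

E is quadratic, so its Hessian is the constant matrix H = [[-8, -8], [-8, -12]].
det(H) = 32, tr(H) = -20.
det(H) > 0 and tr(H) < 0, so H is negative definite everywhere: concave.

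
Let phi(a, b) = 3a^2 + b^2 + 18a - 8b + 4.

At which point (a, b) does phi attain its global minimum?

(-3, 4)

phi(a,b) separates as P(a) + Q(b) + 4, so its minimum is min P + min Q + 4.
P'(a) = 6a + 18 vanishes at a ∈ {-3}; Q'(b) = 2b - 8 vanishes at b ∈ {4}.
Local minima of P (where P''>0): P(-3)=-27. Local minima of Q: Q(4)=-16.
So the global minimum of phi is P(-3) + Q(4) + 4 = -27 − 16 + 4 = -39, attained at (-3, 4).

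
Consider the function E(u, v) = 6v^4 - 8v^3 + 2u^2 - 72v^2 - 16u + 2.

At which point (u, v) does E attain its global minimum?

E(u,v) separates as P(u) + Q(v) + 2, so its minimum is min P + min Q + 2.
P'(u) = 4u - 16 vanishes at u ∈ {4}; Q'(v) = 24v(v - 3)(v + 2) vanishes at v ∈ {-2, 0, 3}.
Local minima of P (where P''>0): P(4)=-32. Local minima of Q: Q(-2)=-128, Q(3)=-378.
So the global minimum of E is P(4) + Q(3) + 2 = -32 − 378 + 2 = -408, attained at (4, 3).

(4, 3)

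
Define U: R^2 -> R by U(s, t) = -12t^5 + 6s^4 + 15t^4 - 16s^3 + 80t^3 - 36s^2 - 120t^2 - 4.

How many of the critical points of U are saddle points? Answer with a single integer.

6

U separates as a function of s plus a function of t, so ∇U=0 decouples.
∂U/∂s = 24s(s - 3)(s + 1) = 0 at s ∈ {-1, 0, 3}; ∂U/∂t = -60t(t - 2)(t - 1)(t + 2) = 0 at t ∈ {-2, 0, 1, 2}.
The Hessian is diagonal: diag(U_ss, U_tt). Second derivatives: U_ss(-1)=96, U_ss(0)=-72, U_ss(3)=288; U_tt(-2)=1440, U_tt(0)=-240, U_tt(1)=180, U_tt(2)=-480.
Saddle points occur where the two diagonal entries have opposite signs: (-1, 0), (-1, 2), (0, -2), (0, 1), (3, 0), (3, 2). Count: 6.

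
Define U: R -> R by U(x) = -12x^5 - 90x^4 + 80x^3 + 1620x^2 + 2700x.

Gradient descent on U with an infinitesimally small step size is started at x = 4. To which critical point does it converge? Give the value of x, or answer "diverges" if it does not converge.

U'(x) = -60(x - 3)(x + 1)(x + 3)(x + 5), so U'(4) = -18900.
Gradient descent moves in the -U' direction, i.e. x is increasing.
There is no critical point above x=4, and U' keeps the same sign, so the iterate runs off to +∞.

diverges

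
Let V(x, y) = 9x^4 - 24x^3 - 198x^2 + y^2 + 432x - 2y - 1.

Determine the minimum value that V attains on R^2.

-1703

V(x,y) separates as P(x) + Q(y) − 1, so its minimum is min P + min Q − 1.
P'(x) = 36(x - 4)(x - 1)(x + 3) vanishes at x ∈ {-3, 1, 4}; Q'(y) = 2y - 2 vanishes at y ∈ {1}.
Local minima of P (where P''>0): P(-3)=-1701, P(4)=-672. Local minima of Q: Q(1)=-1.
So the global minimum of V is P(-3) + Q(1) − 1 = -1701 − 1 − 1 = -1703, attained at (-3, 1).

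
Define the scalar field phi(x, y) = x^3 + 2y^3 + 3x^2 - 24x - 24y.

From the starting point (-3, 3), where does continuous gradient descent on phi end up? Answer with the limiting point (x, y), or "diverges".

phi is separable, so gradient descent decouples: x follows -∂phi/∂x, y follows -∂phi/∂y.
∂phi/∂x = 3(x - 2)(x + 4); at x=-3 this is -15, so x increases.
∂phi/∂y = 6(y - 2)(y + 2); at y=3 this is 30, so y decreases.
x converges to its nearest critical value 2 (a local min of the x-part); y converges to 2. The iterate converges to (2, 2).

(2, 2)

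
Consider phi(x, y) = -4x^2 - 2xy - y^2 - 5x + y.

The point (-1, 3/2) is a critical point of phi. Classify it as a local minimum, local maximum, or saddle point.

The Hessian of phi is constant: H = [[-8, -2], [-2, -2]].
det(H) = (-8)·(-2) − (-2)² = 12.
det(H) > 0 and tr(H) = -10 < 0, so H is negative definite and the point is a local maximum.

local maximum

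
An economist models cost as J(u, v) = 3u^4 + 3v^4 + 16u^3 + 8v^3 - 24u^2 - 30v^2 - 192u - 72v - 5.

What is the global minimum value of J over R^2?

-461

J(u,v) separates as P(u) + Q(v) − 5, so its minimum is min P + min Q − 5.
P'(u) = 12(u - 2)(u + 2)(u + 4) vanishes at u ∈ {-4, -2, 2}; Q'(v) = 12(v - 2)(v + 1)(v + 3) vanishes at v ∈ {-3, -1, 2}.
Local minima of P (where P''>0): P(-4)=128, P(2)=-304. Local minima of Q: Q(-3)=-27, Q(2)=-152.
So the global minimum of J is P(2) + Q(2) − 5 = -304 − 152 − 5 = -461, attained at (2, 2).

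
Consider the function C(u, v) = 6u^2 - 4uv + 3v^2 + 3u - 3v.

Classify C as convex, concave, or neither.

convex

C is quadratic, so its Hessian is the constant matrix H = [[12, -4], [-4, 6]].
det(H) = 56, tr(H) = 18.
det(H) > 0 and tr(H) > 0, so H is positive definite everywhere: convex.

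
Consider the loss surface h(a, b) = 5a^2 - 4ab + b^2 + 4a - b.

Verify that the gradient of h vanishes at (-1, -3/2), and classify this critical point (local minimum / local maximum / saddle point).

∇h = (10a - 4b + 4, -4a + 2b - 1); substituting (-1, -3/2) gives ∇h = (0, 0), so (-1, -3/2) is indeed a critical point.
The Hessian of h is constant: H = [[10, -4], [-4, 2]].
det(H) = 10·2 − (-4)² = 4.
det(H) > 0 and tr(H) = 12 > 0, so H is positive definite and the point is a local minimum.

local minimum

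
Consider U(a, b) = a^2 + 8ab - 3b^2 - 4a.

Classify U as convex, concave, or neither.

U is quadratic, so its Hessian is the constant matrix H = [[2, 8], [8, -6]].
det(H) = -76, tr(H) = -4.
det(H) < 0, so H is indefinite: neither convex nor concave.

neither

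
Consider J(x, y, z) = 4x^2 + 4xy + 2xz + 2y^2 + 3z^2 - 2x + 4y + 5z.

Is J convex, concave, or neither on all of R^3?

convex

J is quadratic, so its Hessian is the constant matrix H = [[8, 4, 2], [4, 4, 0], [2, 0, 6]].
Leading principal minors: 8, 16, 80.
All positive ⇒ H ≻ 0 ⇒ convex.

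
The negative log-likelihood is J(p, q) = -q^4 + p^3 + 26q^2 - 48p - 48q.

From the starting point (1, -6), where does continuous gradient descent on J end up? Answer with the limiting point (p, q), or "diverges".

J is separable, so gradient descent decouples: p follows -∂J/∂p, q follows -∂J/∂q.
∂J/∂p = 3(p - 4)(p + 4); at p=1 this is -45, so p increases.
∂J/∂q = -4(q - 3)(q - 1)(q + 4); at q=-6 this is 504, so q decreases.
The q-coordinate has no critical point in that direction and runs off to infinity.

diverges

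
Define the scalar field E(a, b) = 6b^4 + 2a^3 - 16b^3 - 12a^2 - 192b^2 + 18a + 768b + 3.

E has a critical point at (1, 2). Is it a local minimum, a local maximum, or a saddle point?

local maximum

The mixed partial ∂²E/∂a∂b is 0, so the Hessian at any point is diag(E_aa, E_bb) = diag(12(a - 2), 24(3b^2 - 4b - 16)).
At (1, 2): H = diag(-12, -288).
Both eigenvalues are negative, so H is negative definite: a local maximum.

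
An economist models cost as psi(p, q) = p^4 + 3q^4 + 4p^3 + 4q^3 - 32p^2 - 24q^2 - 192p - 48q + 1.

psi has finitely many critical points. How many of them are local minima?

4

psi separates as a function of p plus a function of q, so ∇psi=0 decouples.
∂psi/∂p = 4(p - 4)(p + 3)(p + 4) = 0 at p ∈ {-4, -3, 4}; ∂psi/∂q = 12(q - 2)(q + 1)(q + 2) = 0 at q ∈ {-2, -1, 2}.
The Hessian is diagonal: diag(psi_pp, psi_qq). Second derivatives: psi_pp(-4)=32, psi_pp(-3)=-28, psi_pp(4)=224; psi_qq(-2)=48, psi_qq(-1)=-36, psi_qq(2)=144.
Local minima occur where both diagonal entries positive: (-4, -2), (-4, 2), (4, -2), (4, 2). Count: 4.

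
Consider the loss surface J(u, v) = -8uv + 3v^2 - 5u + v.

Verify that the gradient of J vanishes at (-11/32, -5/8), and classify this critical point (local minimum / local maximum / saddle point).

∇J = (-8v - 5, -8u + 6v + 1); substituting (-11/32, -5/8) gives ∇J = (0, 0), so (-11/32, -5/8) is indeed a critical point.
The Hessian of J is constant: H = [[0, -8], [-8, 6]].
det(H) = 0·6 − (-8)² = -64.
Since det(H) < 0, H is indefinite and the critical point is a saddle point.

saddle point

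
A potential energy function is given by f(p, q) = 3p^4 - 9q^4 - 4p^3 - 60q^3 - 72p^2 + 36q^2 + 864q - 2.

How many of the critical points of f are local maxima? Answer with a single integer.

f separates as a function of p plus a function of q, so ∇f=0 decouples.
∂f/∂p = 12p(p - 4)(p + 3) = 0 at p ∈ {-3, 0, 4}; ∂f/∂q = -36(q - 2)(q + 3)(q + 4) = 0 at q ∈ {-4, -3, 2}.
The Hessian is diagonal: diag(f_pp, f_qq). Second derivatives: f_pp(-3)=252, f_pp(0)=-144, f_pp(4)=336; f_qq(-4)=-216, f_qq(-3)=180, f_qq(2)=-1080.
Local maxima occur where both diagonal entries negative: (0, -4), (0, 2). Count: 2.

2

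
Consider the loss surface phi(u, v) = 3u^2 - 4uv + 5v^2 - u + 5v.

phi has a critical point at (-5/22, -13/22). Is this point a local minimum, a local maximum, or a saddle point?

The Hessian of phi is constant: H = [[6, -4], [-4, 10]].
det(H) = 6·10 − (-4)² = 44.
det(H) > 0 and tr(H) = 16 > 0, so H is positive definite and the point is a local minimum.

local minimum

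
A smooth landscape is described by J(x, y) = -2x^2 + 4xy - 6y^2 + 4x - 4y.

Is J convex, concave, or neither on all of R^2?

J is quadratic, so its Hessian is the constant matrix H = [[-4, 4], [4, -12]].
det(H) = 32, tr(H) = -16.
det(H) > 0 and tr(H) < 0, so H is negative definite everywhere: concave.

concave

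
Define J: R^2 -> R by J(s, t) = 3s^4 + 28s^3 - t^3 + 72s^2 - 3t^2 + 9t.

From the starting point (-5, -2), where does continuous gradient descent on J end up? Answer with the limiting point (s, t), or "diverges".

(-4, -3)

J is separable, so gradient descent decouples: s follows -∂J/∂s, t follows -∂J/∂t.
∂J/∂s = 12s(s + 3)(s + 4); at s=-5 this is -120, so s increases.
∂J/∂t = -3(t - 1)(t + 3); at t=-2 this is 9, so t decreases.
s converges to its nearest critical value -4 (a local min of the s-part); t converges to -3. The iterate converges to (-4, -3).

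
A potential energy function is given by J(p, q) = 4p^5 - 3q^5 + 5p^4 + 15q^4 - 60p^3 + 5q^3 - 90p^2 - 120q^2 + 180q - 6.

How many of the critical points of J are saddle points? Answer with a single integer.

8

J separates as a function of p plus a function of q, so ∇J=0 decouples.
∂J/∂p = 20p(p - 3)(p + 1)(p + 3) = 0 at p ∈ {-3, -1, 0, 3}; ∂J/∂q = -15(q - 3)(q - 2)(q - 1)(q + 2) = 0 at q ∈ {-2, 1, 2, 3}.
The Hessian is diagonal: diag(J_pp, J_qq). Second derivatives: J_pp(-3)=-720, J_pp(-1)=160, J_pp(0)=-180, J_pp(3)=1440; J_qq(-2)=900, J_qq(1)=-90, J_qq(2)=60, J_qq(3)=-150.
Saddle points occur where the two diagonal entries have opposite signs: (-3, -2), (-3, 2), (-1, 1), (-1, 3), (0, -2), (0, 2), (3, 1), (3, 3). Count: 8.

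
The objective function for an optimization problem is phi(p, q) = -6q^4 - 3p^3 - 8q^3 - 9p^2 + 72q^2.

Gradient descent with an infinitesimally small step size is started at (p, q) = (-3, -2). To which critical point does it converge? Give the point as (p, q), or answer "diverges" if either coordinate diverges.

phi is separable, so gradient descent decouples: p follows -∂phi/∂p, q follows -∂phi/∂q.
∂phi/∂p = -9p(p + 2); at p=-3 this is -27, so p increases.
∂phi/∂q = -24q(q - 2)(q + 3); at q=-2 this is -192, so q increases.
p converges to its nearest critical value -2 (a local min of the p-part); q converges to 0. The iterate converges to (-2, 0).

(-2, 0)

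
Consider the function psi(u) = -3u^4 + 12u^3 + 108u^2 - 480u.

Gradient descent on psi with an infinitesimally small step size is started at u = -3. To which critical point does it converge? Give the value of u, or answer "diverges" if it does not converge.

psi'(u) = -12(u - 5)(u - 2)(u + 4), so psi'(-3) = -480.
Gradient descent moves in the -psi' direction, i.e. u is increasing.
The nearest critical point in that direction is u = 2, where psi'' = 216 > 0 (a local minimum). The iterate converges there.

2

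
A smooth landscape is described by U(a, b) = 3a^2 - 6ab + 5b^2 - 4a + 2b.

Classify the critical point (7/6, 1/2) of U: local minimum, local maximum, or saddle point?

local minimum

The Hessian of U is constant: H = [[6, -6], [-6, 10]].
det(H) = 6·10 − (-6)² = 24.
det(H) > 0 and tr(H) = 16 > 0, so H is positive definite and the point is a local minimum.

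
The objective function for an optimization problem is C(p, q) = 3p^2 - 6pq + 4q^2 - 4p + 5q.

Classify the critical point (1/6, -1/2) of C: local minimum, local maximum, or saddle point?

local minimum

The Hessian of C is constant: H = [[6, -6], [-6, 8]].
det(H) = 6·8 − (-6)² = 12.
det(H) > 0 and tr(H) = 14 > 0, so H is positive definite and the point is a local minimum.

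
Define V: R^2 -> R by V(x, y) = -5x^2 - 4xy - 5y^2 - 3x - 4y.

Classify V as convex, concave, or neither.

V is quadratic, so its Hessian is the constant matrix H = [[-10, -4], [-4, -10]].
det(H) = 84, tr(H) = -20.
det(H) > 0 and tr(H) < 0, so H is negative definite everywhere: concave.

concave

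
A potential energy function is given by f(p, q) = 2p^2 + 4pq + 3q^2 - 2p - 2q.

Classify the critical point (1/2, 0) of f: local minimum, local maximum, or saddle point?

local minimum

The Hessian of f is constant: H = [[4, 4], [4, 6]].
det(H) = 4·6 − 4² = 8.
det(H) > 0 and tr(H) = 10 > 0, so H is positive definite and the point is a local minimum.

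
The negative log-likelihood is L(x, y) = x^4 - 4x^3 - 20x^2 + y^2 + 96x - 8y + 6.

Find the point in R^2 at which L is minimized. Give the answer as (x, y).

(-3, 4)

L(x,y) separates as P(x) + Q(y) + 6, so its minimum is min P + min Q + 6.
P'(x) = 4(x - 4)(x - 2)(x + 3) vanishes at x ∈ {-3, 2, 4}; Q'(y) = 2y - 8 vanishes at y ∈ {4}.
Local minima of P (where P''>0): P(-3)=-279, P(4)=64. Local minima of Q: Q(4)=-16.
So the global minimum of L is P(-3) + Q(4) + 6 = -279 − 16 + 6 = -289, attained at (-3, 4).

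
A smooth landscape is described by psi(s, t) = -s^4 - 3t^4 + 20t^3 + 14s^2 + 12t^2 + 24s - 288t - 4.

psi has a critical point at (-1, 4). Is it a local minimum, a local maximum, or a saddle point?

saddle point

The mixed partial ∂²psi/∂s∂t is 0, so the Hessian at any point is diag(psi_ss, psi_tt) = diag(4(-3s^2 + 7), 12(-3t^2 + 10t + 2)).
At (-1, 4): H = diag(16, -72).
The eigenvalues have opposite signs, so H is indefinite: a saddle point.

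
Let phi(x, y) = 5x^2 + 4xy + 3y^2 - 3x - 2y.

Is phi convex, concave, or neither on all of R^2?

phi is quadratic, so its Hessian is the constant matrix H = [[10, 4], [4, 6]].
det(H) = 44, tr(H) = 16.
det(H) > 0 and tr(H) > 0, so H is positive definite everywhere: convex.

convex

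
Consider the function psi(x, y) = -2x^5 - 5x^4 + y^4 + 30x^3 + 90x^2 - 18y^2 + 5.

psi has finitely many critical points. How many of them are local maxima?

2

psi separates as a function of x plus a function of y, so ∇psi=0 decouples.
∂psi/∂x = -10x(x - 3)(x + 2)(x + 3) = 0 at x ∈ {-3, -2, 0, 3}; ∂psi/∂y = 4y(y - 3)(y + 3) = 0 at y ∈ {-3, 0, 3}.
The Hessian is diagonal: diag(psi_xx, psi_yy). Second derivatives: psi_xx(-3)=180, psi_xx(-2)=-100, psi_xx(0)=180, psi_xx(3)=-900; psi_yy(-3)=72, psi_yy(0)=-36, psi_yy(3)=72.
Local maxima occur where both diagonal entries negative: (-2, 0), (3, 0). Count: 2.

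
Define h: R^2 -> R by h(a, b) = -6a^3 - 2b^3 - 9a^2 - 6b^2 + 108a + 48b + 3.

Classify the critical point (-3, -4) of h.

The mixed partial ∂²h/∂a∂b is 0, so the Hessian at any point is diag(h_aa, h_bb) = diag(-18(2a + 1), -12(b + 1)).
At (-3, -4): H = diag(90, 36).
Both eigenvalues are positive, so H is positive definite: a local minimum.

local minimum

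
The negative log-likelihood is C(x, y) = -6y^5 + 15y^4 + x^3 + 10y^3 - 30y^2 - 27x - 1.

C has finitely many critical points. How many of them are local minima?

C separates as a function of x plus a function of y, so ∇C=0 decouples.
∂C/∂x = 3(x - 3)(x + 3) = 0 at x ∈ {-3, 3}; ∂C/∂y = -30y(y - 2)(y - 1)(y + 1) = 0 at y ∈ {-1, 0, 1, 2}.
The Hessian is diagonal: diag(C_xx, C_yy). Second derivatives: C_xx(-3)=-18, C_xx(3)=18; C_yy(-1)=180, C_yy(0)=-60, C_yy(1)=60, C_yy(2)=-180.
Local minima occur where both diagonal entries positive: (3, -1), (3, 1). Count: 2.

2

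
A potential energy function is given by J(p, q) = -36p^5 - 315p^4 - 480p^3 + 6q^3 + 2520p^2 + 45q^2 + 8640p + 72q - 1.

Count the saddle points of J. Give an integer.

J separates as a function of p plus a function of q, so ∇J=0 decouples.
∂J/∂p = -180(p - 2)(p + 2)(p + 3)(p + 4) = 0 at p ∈ {-4, -3, -2, 2}; ∂J/∂q = 18(q + 1)(q + 4) = 0 at q ∈ {-4, -1}.
The Hessian is diagonal: diag(J_pp, J_qq). Second derivatives: J_pp(-4)=2160, J_pp(-3)=-900, J_pp(-2)=1440, J_pp(2)=-21600; J_qq(-4)=-54, J_qq(-1)=54.
Saddle points occur where the two diagonal entries have opposite signs: (-4, -4), (-3, -1), (-2, -4), (2, -1). Count: 4.

4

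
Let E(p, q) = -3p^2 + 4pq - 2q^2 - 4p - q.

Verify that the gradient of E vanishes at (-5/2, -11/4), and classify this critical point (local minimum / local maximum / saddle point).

local maximum

∇E = (-6p + 4q - 4, 4p - 4q - 1); substituting (-5/2, -11/4) gives ∇E = (0, 0), so (-5/2, -11/4) is indeed a critical point.
The Hessian of E is constant: H = [[-6, 4], [4, -4]].
det(H) = (-6)·(-4) − 4² = 8.
det(H) > 0 and tr(H) = -10 < 0, so H is negative definite and the point is a local maximum.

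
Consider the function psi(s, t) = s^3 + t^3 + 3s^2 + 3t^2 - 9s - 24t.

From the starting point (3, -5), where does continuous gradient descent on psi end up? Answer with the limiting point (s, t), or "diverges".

psi is separable, so gradient descent decouples: s follows -∂psi/∂s, t follows -∂psi/∂t.
∂psi/∂s = 3(s - 1)(s + 3); at s=3 this is 36, so s decreases.
∂psi/∂t = 3(t - 2)(t + 4); at t=-5 this is 21, so t decreases.
The t-coordinate has no critical point in that direction and runs off to infinity.

diverges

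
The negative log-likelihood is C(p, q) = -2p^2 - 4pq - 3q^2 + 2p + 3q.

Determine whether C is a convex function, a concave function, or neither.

concave

C is quadratic, so its Hessian is the constant matrix H = [[-4, -4], [-4, -6]].
det(H) = 8, tr(H) = -10.
det(H) > 0 and tr(H) < 0, so H is negative definite everywhere: concave.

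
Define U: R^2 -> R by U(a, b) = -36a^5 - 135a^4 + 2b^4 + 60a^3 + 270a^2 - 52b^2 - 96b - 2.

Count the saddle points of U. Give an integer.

U separates as a function of a plus a function of b, so ∇U=0 decouples.
∂U/∂a = -180a(a - 1)(a + 1)(a + 3) = 0 at a ∈ {-3, -1, 0, 1}; ∂U/∂b = 8(b - 4)(b + 1)(b + 3) = 0 at b ∈ {-3, -1, 4}.
The Hessian is diagonal: diag(U_aa, U_bb). Second derivatives: U_aa(-3)=4320, U_aa(-1)=-720, U_aa(0)=540, U_aa(1)=-1440; U_bb(-3)=112, U_bb(-1)=-80, U_bb(4)=280.
Saddle points occur where the two diagonal entries have opposite signs: (-3, -1), (-1, -3), (-1, 4), (0, -1), (1, -3), (1, 4). Count: 6.

6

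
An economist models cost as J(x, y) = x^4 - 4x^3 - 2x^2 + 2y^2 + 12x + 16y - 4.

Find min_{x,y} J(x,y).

-45

J(x,y) separates as P(x) + Q(y) − 4, so its minimum is min P + min Q − 4.
P'(x) = 4(x - 3)(x - 1)(x + 1) vanishes at x ∈ {-1, 1, 3}; Q'(y) = 4y + 16 vanishes at y ∈ {-4}.
Local minima of P (where P''>0): P(-1)=-9, P(3)=-9. Local minima of Q: Q(-4)=-32.
So the global minimum of J is P(-1) + Q(-4) − 4 = -9 − 32 − 4 = -45, attained at (-1, -4).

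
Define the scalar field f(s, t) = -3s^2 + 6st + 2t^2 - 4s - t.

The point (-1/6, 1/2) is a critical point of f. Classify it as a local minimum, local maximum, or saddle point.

The Hessian of f is constant: H = [[-6, 6], [6, 4]].
det(H) = (-6)·4 − 6² = -60.
Since det(H) < 0, H is indefinite and the critical point is a saddle point.

saddle point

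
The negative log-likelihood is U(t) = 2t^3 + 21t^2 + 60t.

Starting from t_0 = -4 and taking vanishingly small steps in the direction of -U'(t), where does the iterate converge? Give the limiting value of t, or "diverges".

-2

U'(t) = 6(t + 2)(t + 5), so U'(-4) = -12.
Gradient descent moves in the -U' direction, i.e. t is increasing.
The nearest critical point in that direction is t = -2, where U'' = 18 > 0 (a local minimum). The iterate converges there.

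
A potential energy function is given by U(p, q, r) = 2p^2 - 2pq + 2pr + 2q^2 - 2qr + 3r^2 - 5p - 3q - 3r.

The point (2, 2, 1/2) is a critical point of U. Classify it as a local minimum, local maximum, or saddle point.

The Hessian is constant: H = [[4, -2, 2], [-2, 4, -2], [2, -2, 6]].
Leading principal minors: Δ₁ = 4, Δ₂ = 12, Δ₃ = 56.
All leading minors are positive, so H is positive definite: a local minimum.

local minimum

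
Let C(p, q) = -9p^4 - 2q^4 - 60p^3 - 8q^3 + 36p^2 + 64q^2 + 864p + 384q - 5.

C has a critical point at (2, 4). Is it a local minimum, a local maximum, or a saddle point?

The mixed partial ∂²C/∂p∂q is 0, so the Hessian at any point is diag(C_pp, C_qq) = diag(36(-3p^2 - 10p + 2), 8(-3q^2 - 6q + 16)).
At (2, 4): H = diag(-1080, -448).
Both eigenvalues are negative, so H is negative definite: a local maximum.

local maximum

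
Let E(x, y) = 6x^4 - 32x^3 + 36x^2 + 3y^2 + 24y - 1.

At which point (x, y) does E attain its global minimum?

E(x,y) separates as P(x) + Q(y) − 1, so its minimum is min P + min Q − 1.
P'(x) = 24x(x - 3)(x - 1) vanishes at x ∈ {0, 1, 3}; Q'(y) = 6y + 24 vanishes at y ∈ {-4}.
Local minima of P (where P''>0): P(0)=0, P(3)=-54. Local minima of Q: Q(-4)=-48.
So the global minimum of E is P(3) + Q(-4) − 1 = -54 − 48 − 1 = -103, attained at (3, -4).

(3, -4)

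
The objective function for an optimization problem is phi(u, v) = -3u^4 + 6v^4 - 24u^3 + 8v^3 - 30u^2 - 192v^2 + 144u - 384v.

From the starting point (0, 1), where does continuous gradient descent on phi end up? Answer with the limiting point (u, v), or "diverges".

phi is separable, so gradient descent decouples: u follows -∂phi/∂u, v follows -∂phi/∂v.
∂phi/∂u = -12(u - 1)(u + 3)(u + 4); at u=0 this is 144, so u decreases.
∂phi/∂v = 24(v - 4)(v + 1)(v + 4); at v=1 this is -720, so v increases.
u converges to its nearest critical value -3 (a local min of the u-part); v converges to 4. The iterate converges to (-3, 4).

(-3, 4)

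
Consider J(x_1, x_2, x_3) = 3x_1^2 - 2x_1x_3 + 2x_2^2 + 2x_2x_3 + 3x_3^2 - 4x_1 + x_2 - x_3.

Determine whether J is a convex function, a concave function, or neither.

convex

J is quadratic, so its Hessian is the constant matrix H = [[6, 0, -2], [0, 4, 2], [-2, 2, 6]].
Leading principal minors: 6, 24, 104.
All positive ⇒ H ≻ 0 ⇒ convex.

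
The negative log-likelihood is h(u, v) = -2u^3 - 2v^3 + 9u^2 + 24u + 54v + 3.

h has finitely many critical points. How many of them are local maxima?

h separates as a function of u plus a function of v, so ∇h=0 decouples.
∂h/∂u = -6(u - 4)(u + 1) = 0 at u ∈ {-1, 4}; ∂h/∂v = -6(v - 3)(v + 3) = 0 at v ∈ {-3, 3}.
The Hessian is diagonal: diag(h_uu, h_vv). Second derivatives: h_uu(-1)=30, h_uu(4)=-30; h_vv(-3)=36, h_vv(3)=-36.
Local maxima occur where both diagonal entries negative: (4, 3). Count: 1.

1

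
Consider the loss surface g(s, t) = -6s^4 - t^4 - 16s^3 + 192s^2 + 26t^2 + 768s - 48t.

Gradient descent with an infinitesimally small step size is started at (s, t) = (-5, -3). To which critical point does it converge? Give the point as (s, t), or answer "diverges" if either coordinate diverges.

diverges

g is separable, so gradient descent decouples: s follows -∂g/∂s, t follows -∂g/∂t.
∂g/∂s = -24(s - 4)(s + 2)(s + 4); at s=-5 this is 648, so s decreases.
∂g/∂t = -4(t - 3)(t - 1)(t + 4); at t=-3 this is -96, so t increases.
The s-coordinate has no critical point in that direction and runs off to infinity.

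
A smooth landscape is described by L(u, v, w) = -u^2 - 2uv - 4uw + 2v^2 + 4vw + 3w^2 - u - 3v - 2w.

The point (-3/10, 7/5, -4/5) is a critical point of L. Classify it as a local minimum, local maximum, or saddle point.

saddle point

The Hessian is constant: H = [[-2, -2, -4], [-2, 4, 4], [-4, 4, 6]].
Leading principal minors: Δ₁ = -2, Δ₂ = -12, Δ₃ = -40.
The minors fit neither the all-positive nor the alternating-sign pattern, so H is indefinite: a saddle point.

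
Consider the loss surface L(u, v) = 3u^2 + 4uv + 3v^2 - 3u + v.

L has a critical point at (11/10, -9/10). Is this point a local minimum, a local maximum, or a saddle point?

The Hessian of L is constant: H = [[6, 4], [4, 6]].
det(H) = 6·6 − 4² = 20.
det(H) > 0 and tr(H) = 12 > 0, so H is positive definite and the point is a local minimum.

local minimum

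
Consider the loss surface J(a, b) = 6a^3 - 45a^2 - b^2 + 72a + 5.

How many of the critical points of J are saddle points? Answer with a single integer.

1

J separates as a function of a plus a function of b, so ∇J=0 decouples.
∂J/∂a = 18(a - 4)(a - 1) = 0 at a ∈ {1, 4}; ∂J/∂b = -2b = 0 at b ∈ {0}.
The Hessian is diagonal: diag(J_aa, J_bb). Second derivatives: J_aa(1)=-54, J_aa(4)=54; J_bb(0)=-2.
Saddle points occur where the two diagonal entries have opposite signs: (4, 0). Count: 1.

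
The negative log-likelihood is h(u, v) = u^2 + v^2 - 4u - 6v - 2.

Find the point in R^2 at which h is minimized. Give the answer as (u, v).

(2, 3)

h(u,v) separates as P(u) + Q(v) − 2, so its minimum is min P + min Q − 2.
P'(u) = 2u - 4 vanishes at u ∈ {2}; Q'(v) = 2v - 6 vanishes at v ∈ {3}.
Local minima of P (where P''>0): P(2)=-4. Local minima of Q: Q(3)=-9.
So the global minimum of h is P(2) + Q(3) − 2 = -4 − 9 − 2 = -15, attained at (2, 3).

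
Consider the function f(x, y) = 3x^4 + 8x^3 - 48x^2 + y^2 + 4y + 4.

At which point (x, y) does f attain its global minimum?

f(x,y) separates as P(x) + Q(y) + 4, so its minimum is min P + min Q + 4.
P'(x) = 12x(x - 2)(x + 4) vanishes at x ∈ {-4, 0, 2}; Q'(y) = 2y + 4 vanishes at y ∈ {-2}.
Local minima of P (where P''>0): P(-4)=-512, P(2)=-80. Local minima of Q: Q(-2)=-4.
So the global minimum of f is P(-4) + Q(-2) + 4 = -512 − 4 + 4 = -512, attained at (-4, -2).

(-4, -2)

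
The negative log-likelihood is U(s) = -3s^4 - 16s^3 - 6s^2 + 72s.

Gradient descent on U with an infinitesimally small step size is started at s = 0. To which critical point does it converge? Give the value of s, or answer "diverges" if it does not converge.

-2

U'(s) = -12(s - 1)(s + 2)(s + 3), so U'(0) = 72.
Gradient descent moves in the -U' direction, i.e. s is decreasing.
The nearest critical point in that direction is s = -2, where U'' = 36 > 0 (a local minimum). The iterate converges there.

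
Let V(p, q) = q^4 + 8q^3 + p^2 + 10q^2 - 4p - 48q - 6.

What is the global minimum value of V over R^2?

-39

V(p,q) separates as A(p) + B(q) − 6, so its minimum is min A + min B − 6.
A'(p) = 2p - 4 vanishes at p ∈ {2}; B'(q) = 4(q - 1)(q + 3)(q + 4) vanishes at q ∈ {-4, -3, 1}.
Local minima of A (where A''>0): A(2)=-4. Local minima of B: B(-4)=96, B(1)=-29.
So the global minimum of V is A(2) + B(1) − 6 = -4 − 29 − 6 = -39, attained at (2, 1).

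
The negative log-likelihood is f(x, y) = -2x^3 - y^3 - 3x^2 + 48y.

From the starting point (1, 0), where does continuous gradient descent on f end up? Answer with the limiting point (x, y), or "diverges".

diverges

f is separable, so gradient descent decouples: x follows -∂f/∂x, y follows -∂f/∂y.
∂f/∂x = -6x(x + 1); at x=1 this is -12, so x increases.
∂f/∂y = -3(y - 4)(y + 4); at y=0 this is 48, so y decreases.
The x-coordinate has no critical point in that direction and runs off to infinity.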